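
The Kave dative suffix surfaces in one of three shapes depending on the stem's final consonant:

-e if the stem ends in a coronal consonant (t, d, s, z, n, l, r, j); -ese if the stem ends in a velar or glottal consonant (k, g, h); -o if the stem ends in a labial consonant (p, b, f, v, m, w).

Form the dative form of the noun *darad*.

*darad*: final consonant = /d/, coronal → -e → *darade*.

darade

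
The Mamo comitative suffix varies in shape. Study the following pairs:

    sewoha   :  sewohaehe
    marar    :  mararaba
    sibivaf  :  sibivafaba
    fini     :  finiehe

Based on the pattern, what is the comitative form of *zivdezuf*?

zivdezufaba

Looking at the final sound of each stem: -aba when the stem ends in a consonant (*marar*, *sibivaf*); -ehe when the stem ends in a vowel (*sewoha*, *fini*).
Since the final sound of *zivdezuf* is /f/ (a consonant), it takes -aba, giving *zivdezufaba*.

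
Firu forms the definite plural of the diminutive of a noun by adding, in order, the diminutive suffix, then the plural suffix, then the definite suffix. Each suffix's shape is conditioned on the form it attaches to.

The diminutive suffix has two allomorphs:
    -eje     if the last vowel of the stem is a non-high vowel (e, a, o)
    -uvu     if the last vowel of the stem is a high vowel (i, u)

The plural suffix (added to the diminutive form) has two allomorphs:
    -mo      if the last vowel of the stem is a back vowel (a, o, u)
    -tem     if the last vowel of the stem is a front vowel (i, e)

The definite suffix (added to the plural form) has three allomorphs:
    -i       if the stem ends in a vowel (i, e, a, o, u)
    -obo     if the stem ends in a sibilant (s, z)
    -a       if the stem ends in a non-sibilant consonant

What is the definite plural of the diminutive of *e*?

Since the last vowel of *e* is /e/ (a non-high vowel), it takes -eje, giving *eeje*.
The last vowel of the diminutive form *eeje* is /e/, which is a front vowel, so the plural suffix is -tem, giving *eejetem*.
Since the final sound of the plural form *eejetem* is /m/ (a non-sibilant consonant), it takes -a, giving *eejetema*.

eejetema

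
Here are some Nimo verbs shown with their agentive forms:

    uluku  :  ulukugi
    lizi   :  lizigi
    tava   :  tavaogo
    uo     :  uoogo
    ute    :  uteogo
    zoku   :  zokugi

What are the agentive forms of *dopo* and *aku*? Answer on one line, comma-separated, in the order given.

dopoogo, akugi

The alternation tracks the last vowel of the stem — -gi when the last vowel of the stem is a high vowel (*uluku*, *lizi*, *zoku*); -ogo when the last vowel of the stem is a non-high vowel (*tava*, *uo*, *ute*).
*dopo*: last vowel = /o/, a non-high vowel → -ogo → *dopoogo*.
The last vowel of *aku* is /u/, which is a high vowel, so the suffix is -gi, giving *akugi*.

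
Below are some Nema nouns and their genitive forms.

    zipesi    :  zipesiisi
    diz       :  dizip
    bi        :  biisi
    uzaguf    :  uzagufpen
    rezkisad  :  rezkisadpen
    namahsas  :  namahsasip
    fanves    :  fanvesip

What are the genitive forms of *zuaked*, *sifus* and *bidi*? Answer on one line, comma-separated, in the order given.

zuakedpen, sifusip, bidiisi

The alternation tracks the final sound of the stem — -ip when the stem ends in a sibilant (*diz*, *namahsas*, *fanves*); -pen when the stem ends in a non-sibilant consonant (*uzaguf*, *rezkisad*); -isi when the stem ends in a vowel (*zipesi*, *bi*).
The final sound of *zuaked* is /d/, which is a non-sibilant consonant, so the suffix is -pen, giving *zuakedpen*.
*sifus* — final sound /s/ (a sibilant) → -ip → *sifusip*.
*bidi* — final sound /i/ (a vowel) → -isi → *bidiisi*.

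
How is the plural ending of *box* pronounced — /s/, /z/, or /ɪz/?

The stem *box* ends in a sibilant (/s, z, ʃ, ʒ, tʃ, dʒ/).
The plural suffix surfaces as /ɪz/ after sibilants, /s/ after other voiceless consonants, and /z/ after other voiced sounds.
So the plural -s on *box* is pronounced /ɪz/.

/ɪz/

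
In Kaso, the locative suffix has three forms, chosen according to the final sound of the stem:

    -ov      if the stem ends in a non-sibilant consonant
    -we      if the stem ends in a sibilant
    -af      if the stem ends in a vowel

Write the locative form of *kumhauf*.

kumhaufov

*kumhauf*: final sound = /f/, a non-sibilant consonant → -ov → *kumhaufov*.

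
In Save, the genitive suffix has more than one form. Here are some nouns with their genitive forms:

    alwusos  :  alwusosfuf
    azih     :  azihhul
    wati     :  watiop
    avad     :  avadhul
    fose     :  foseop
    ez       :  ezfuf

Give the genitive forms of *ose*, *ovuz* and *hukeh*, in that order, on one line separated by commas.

oseop, ovuzfuf, hukehhul

The suffix is conditioned by the final sound: -fuf when the stem ends in a sibilant (*alwusos*, *ez*); -hul when the stem ends in a non-sibilant consonant (*azih*, *avad*); -op when the stem ends in a vowel (*wati*, *fose*).
The final sound of *ose* is /e/, which is a vowel, so the suffix is -op, giving *oseop*.
The final sound of *ovuz* is /z/, which is a sibilant, so the suffix is -fuf, giving *ovuzfuf*.
*hukeh*: final sound = /h/, a non-sibilant consonant → -hul → *hukehhul*.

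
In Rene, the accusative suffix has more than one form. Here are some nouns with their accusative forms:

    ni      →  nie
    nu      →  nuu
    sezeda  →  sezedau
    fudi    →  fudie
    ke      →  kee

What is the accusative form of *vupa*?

vupau

Looking at the last vowel of each stem: -e when the last vowel of the stem is a front vowel (*ni*, *fudi*, *ke*); -u when the last vowel of the stem is a back vowel (*nu*, *sezeda*).
*vupa*: last vowel = /a/, a back vowel → -u → *vupau*.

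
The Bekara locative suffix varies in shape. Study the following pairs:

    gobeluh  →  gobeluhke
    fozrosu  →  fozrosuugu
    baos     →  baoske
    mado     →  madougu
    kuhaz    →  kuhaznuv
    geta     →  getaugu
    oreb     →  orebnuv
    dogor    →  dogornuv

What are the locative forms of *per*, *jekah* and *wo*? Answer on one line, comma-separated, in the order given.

pernuv, jekahke, wougu

The pattern is voicing of the final sound: -ke when the stem ends in a voiceless consonant (*gobeluh*, *baos*); -nuv when the stem ends in a voiced consonant (*kuhaz*, *oreb*, *dogor*); -ugu when the stem ends in a vowel (*fozrosu*, *mado*, *geta*).
Since the final sound of *per* is /r/ (a voiced consonant), it takes -nuv, giving *pernuv*.
*jekah* — final sound /h/ (a voiceless consonant) → -ke → *jekahke*.
*wo* — final sound /o/ (a vowel) → -ugu → *wougu*.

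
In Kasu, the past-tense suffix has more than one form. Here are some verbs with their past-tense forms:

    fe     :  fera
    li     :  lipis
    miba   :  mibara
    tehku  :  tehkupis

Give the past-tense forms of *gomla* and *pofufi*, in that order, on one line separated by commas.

gomlara, pofufipis

The pattern is height harmony: -pis when the last vowel of the stem is a high vowel (*li*, *tehku*); -ra when the last vowel of the stem is a non-high vowel (*fe*, *miba*).
*gomla* — last vowel /a/ (a non-high vowel) → -ra → *gomlara*.
*pofufi* — last vowel /i/ (a high vowel) → -pis → *pofufipis*.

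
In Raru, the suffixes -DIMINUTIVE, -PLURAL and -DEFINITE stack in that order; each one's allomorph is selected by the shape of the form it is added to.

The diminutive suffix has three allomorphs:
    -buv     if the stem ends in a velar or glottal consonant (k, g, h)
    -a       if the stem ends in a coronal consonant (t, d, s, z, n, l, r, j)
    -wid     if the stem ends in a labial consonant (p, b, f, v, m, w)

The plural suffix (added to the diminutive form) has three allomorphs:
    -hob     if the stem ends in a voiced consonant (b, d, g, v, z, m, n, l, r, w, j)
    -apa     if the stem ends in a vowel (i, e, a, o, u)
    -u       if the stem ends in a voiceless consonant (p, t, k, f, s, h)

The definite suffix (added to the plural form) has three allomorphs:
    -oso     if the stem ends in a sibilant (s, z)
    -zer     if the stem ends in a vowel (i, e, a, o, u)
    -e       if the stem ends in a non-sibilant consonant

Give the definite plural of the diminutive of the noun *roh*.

The final consonant of *roh* is /h/, which is velar/glottal, so the diminutive suffix is -buv, giving *rohbuv*.
Since the final sound of the diminutive form *rohbuv* is /v/ (a voiced consonant), it takes -hob, giving *rohbuvhob*.
The final sound of the plural form *rohbuvhob* is /b/, which is a non-sibilant consonant, so the definite suffix is -e, giving *rohbuvhobe*.

rohbuvhobe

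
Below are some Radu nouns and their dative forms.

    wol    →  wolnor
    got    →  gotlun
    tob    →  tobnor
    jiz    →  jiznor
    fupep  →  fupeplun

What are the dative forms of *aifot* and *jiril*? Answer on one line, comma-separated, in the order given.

aifotlun, jirilnor

Looking at the final consonant of each stem: -lun when the stem ends in a voiceless consonant (*got*, *fupep*); -nor when the stem ends in a voiced consonant (*wol*, *tob*, *jiz*).
*aifot* — final consonant /t/ (voiceless) → -lun → *aifotlun*.
The final consonant of *jiril* is /l/, which is voiced, so the suffix is -nor, giving *jirilnor*.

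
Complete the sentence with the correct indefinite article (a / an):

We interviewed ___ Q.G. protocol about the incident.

a

The indefinite article is chosen by the initial *sound* of the following word, not its spelling.
The initialism *Q.G.* is read letter by letter; the first letter, Q, is pronounced /kjuː/, which begins with a consonant sound.
So the article is *a*: We interviewed a Q.G. protocol about the incident.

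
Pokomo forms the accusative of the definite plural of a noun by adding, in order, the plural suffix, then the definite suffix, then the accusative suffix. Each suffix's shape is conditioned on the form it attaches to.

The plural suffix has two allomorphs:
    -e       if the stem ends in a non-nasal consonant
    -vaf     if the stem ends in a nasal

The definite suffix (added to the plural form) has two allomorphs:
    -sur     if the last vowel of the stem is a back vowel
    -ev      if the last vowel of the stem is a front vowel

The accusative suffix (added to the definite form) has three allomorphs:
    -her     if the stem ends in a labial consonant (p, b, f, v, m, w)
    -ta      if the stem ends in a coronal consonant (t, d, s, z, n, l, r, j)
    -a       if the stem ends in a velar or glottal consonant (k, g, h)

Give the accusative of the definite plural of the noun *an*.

anvafsurta

Since the final consonant of *an* is /n/ (a nasal), it takes -vaf, giving *anvaf*.
Since the last vowel of the plural form *anvaf* is /a/ (a back vowel), it takes -sur, giving *anvafsur*.
The final consonant of the definite form *anvafsur* is /r/, which is coronal, so the accusative suffix is -ta, giving *anvafsurta*.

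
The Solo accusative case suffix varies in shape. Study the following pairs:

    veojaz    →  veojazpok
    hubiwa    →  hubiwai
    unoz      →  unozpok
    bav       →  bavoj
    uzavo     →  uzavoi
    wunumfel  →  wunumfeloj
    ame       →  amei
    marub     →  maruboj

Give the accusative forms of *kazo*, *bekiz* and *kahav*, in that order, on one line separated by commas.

The pattern is sibilance of the final sound: -pok when the stem ends in a sibilant (*veojaz*, *unoz*); -oj when the stem ends in a non-sibilant consonant (*bav*, *wunumfel*, *marub*); -i when the stem ends in a vowel (*hubiwa*, *uzavo*, *ame*).
The final sound of *kazo* is /o/, which is a vowel, so the suffix is -i, giving *kazoi*.
Since the final sound of *bekiz* is /z/ (a sibilant), it takes -pok, giving *bekizpok*.
Since the final sound of *kahav* is /v/ (a non-sibilant consonant), it takes -oj, giving *kahavoj*.

kazoi, bekizpok, kahavoj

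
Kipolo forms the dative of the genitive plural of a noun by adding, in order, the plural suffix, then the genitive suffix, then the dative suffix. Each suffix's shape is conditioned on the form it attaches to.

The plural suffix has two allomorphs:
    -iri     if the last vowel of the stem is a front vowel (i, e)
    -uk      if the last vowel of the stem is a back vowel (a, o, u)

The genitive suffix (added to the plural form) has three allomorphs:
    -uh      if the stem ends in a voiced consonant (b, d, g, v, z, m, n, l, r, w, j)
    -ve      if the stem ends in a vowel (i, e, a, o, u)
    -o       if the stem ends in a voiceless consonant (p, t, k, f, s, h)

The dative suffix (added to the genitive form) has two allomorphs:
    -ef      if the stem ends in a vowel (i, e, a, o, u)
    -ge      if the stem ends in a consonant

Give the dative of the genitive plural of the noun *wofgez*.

wofgeziriveef

Since the last vowel of *wofgez* is /e/ (a front vowel), it takes -iri, giving *wofgeziri*.
The plural form *wofgeziri* — final sound /i/ (a vowel) → -ve → *wofgezirive*.
The final sound of the genitive form *wofgezirive* is /e/, which is a vowel, so the dative suffix is -ef, giving *wofgeziriveef*.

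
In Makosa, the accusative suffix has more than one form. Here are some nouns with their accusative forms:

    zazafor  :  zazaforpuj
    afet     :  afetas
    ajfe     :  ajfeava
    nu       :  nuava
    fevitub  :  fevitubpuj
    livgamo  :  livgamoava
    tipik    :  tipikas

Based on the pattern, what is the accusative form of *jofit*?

Looking at the final sound of each stem: -as when the stem ends in a voiceless consonant (*afet*, *tipik*); -puj when the stem ends in a voiced consonant (*zazafor*, *fevitub*); -ava when the stem ends in a vowel (*ajfe*, *nu*, *livgamo*).
*jofit* — final sound /t/ (a voiceless consonant) → -as → *jofitas*.

jofitas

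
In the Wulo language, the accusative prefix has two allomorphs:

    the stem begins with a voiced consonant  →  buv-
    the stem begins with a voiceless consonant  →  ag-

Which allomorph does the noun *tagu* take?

ag-

*tagu* — first consonant /t/ (voiceless) → ag-.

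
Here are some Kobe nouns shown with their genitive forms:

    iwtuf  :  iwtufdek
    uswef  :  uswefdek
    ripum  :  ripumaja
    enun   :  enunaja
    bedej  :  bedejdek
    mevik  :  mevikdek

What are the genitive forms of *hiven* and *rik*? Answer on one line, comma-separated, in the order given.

The pattern is nasality of the final consonant: -aja when the stem ends in a nasal (*ripum*, *enun*); -dek when the stem ends in a non-nasal consonant (*iwtuf*, *uswef*, *bedej*, *mevik*).
*hiven*: final consonant = /n/, a nasal → -aja → *hivenaja*.
*rik*: final consonant = /k/, non-nasal → -dek → *rikdek*.

hivenaja, rikdek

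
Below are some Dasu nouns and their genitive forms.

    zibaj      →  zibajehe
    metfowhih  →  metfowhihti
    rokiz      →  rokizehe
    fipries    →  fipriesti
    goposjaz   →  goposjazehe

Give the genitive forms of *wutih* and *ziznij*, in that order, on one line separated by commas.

wutihti, ziznijehe

The pattern is voicing of the final consonant: -ti when the stem ends in a voiceless consonant (*metfowhih*, *fipries*); -ehe when the stem ends in a voiced consonant (*zibaj*, *rokiz*, *goposjaz*).
*wutih*: final consonant = /h/, voiceless → -ti → *wutihti*.
Since the final consonant of *ziznij* is /j/ (voiced), it takes -ehe, giving *ziznijehe*.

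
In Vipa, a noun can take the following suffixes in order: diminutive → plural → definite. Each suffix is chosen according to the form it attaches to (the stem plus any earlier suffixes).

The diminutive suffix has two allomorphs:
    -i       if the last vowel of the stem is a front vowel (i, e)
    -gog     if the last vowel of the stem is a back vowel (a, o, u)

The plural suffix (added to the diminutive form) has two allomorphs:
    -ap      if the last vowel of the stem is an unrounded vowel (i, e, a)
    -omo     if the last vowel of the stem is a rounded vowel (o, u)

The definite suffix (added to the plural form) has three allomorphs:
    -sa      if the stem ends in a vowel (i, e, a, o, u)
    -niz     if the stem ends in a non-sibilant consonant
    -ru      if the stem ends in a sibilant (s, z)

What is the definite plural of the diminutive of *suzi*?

*suzi* — last vowel /i/ (a front vowel) → -i → *suzii*.
The diminutive form *suzii*: last vowel = /i/, an unrounded vowel → -ap → *suziiap*.
The plural form *suziiap*: final sound = /p/, a non-sibilant consonant → -niz → *suziiapniz*.

suziiapniz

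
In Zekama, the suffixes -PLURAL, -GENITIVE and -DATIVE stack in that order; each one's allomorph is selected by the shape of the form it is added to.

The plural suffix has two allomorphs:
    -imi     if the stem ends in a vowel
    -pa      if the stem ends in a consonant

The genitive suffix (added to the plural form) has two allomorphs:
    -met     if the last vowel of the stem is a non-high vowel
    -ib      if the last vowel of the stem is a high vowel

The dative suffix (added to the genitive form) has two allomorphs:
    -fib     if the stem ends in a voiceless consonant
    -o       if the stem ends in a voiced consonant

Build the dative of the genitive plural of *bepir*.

bepirpametfib

Since the final sound of *bepir* is /r/ (a consonant), it takes -pa, giving *bepirpa*.
The plural form *bepirpa* — last vowel /a/ (a non-high vowel) → -met → *bepirpamet*.
The genitive form *bepirpamet*: final consonant = /t/, voiceless → -fib → *bepirpametfib*.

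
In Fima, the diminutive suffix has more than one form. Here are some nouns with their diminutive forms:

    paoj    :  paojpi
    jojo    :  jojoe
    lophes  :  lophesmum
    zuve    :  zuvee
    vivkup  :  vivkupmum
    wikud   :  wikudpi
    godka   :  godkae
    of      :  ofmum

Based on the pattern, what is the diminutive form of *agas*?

The suffix is conditioned by the final sound: -mum when the stem ends in a voiceless consonant (*lophes*, *vivkup*, *of*); -pi when the stem ends in a voiced consonant (*paoj*, *wikud*); -e when the stem ends in a vowel (*jojo*, *zuve*, *godka*).
The final sound of *agas* is /s/, which is a voiceless consonant, so the suffix is -mum, giving *agasmum*.

agasmum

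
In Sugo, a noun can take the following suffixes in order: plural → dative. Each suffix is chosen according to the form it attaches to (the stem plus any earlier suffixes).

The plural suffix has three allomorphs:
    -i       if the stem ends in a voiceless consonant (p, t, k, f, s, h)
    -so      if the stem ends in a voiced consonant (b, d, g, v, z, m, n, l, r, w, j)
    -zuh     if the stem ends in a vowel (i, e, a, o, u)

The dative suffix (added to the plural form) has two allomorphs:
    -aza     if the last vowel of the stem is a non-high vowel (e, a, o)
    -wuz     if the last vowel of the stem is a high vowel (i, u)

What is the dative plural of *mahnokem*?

mahnokemsoaza

*mahnokem*: final sound = /m/, a voiced consonant → -so → *mahnokemso*.
Since the last vowel of the plural form *mahnokemso* is /o/ (a non-high vowel), it takes -aza, giving *mahnokemsoaza*.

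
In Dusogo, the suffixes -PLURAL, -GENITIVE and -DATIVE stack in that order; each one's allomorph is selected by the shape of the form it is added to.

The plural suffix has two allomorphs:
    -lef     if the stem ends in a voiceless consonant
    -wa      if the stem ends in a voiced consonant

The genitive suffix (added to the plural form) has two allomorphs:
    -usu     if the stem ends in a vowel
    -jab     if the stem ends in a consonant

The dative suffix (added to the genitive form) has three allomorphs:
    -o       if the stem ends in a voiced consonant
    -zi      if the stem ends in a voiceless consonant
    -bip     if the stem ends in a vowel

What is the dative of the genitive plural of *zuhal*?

zuhalwausubip

*zuhal* — final consonant /l/ (voiced) → -wa → *zuhalwa*.
The plural form *zuhalwa*: final sound = /a/, a vowel → -usu → *zuhalwausu*.
The final sound of the genitive form *zuhalwausu* is /u/, which is a vowel, so the dative suffix is -bip, giving *zuhalwausubip*.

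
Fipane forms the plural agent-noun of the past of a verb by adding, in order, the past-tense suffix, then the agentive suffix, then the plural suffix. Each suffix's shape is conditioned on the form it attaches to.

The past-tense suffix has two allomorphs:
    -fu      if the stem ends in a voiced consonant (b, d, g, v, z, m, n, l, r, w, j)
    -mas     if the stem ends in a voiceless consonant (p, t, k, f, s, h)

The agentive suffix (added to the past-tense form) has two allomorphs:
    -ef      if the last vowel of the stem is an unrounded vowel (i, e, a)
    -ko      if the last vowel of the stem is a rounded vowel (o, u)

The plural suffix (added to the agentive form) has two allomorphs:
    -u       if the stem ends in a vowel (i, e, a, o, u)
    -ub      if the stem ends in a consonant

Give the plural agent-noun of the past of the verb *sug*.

Since the final consonant of *sug* is /g/ (voiced), it takes -fu, giving *sugfu*.
Since the last vowel of the past-tense form *sugfu* is /u/ (a rounded vowel), it takes -ko, giving *sugfuko*.
The agentive form *sugfuko* — final sound /o/ (a vowel) → -u → *sugfukou*.

sugfukou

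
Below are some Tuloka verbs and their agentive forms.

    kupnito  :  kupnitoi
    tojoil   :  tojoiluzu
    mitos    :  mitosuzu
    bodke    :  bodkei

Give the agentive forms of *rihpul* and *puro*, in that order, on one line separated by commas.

The suffix is conditioned by the final sound: -uzu when the stem ends in a consonant (*tojoil*, *mitos*); -i when the stem ends in a vowel (*kupnito*, *bodke*).
Since the final sound of *rihpul* is /l/ (a consonant), it takes -uzu, giving *rihpuluzu*.
The final sound of *puro* is /o/, which is a vowel, so the suffix is -i, giving *puroi*.

rihpuluzu, puroi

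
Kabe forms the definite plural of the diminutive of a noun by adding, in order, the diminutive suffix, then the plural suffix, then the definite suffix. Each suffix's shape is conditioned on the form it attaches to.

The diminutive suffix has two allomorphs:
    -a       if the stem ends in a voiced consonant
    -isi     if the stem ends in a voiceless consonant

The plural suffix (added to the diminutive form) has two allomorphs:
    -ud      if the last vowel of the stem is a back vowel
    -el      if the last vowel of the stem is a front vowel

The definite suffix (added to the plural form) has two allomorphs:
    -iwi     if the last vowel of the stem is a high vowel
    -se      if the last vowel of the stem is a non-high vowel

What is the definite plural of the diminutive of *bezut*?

Since the final consonant of *bezut* is /t/ (voiceless), it takes -isi, giving *bezutisi*.
Since the last vowel of the diminutive form *bezutisi* is /i/ (a front vowel), it takes -el, giving *bezutisiel*.
Since the last vowel of the plural form *bezutisiel* is /e/ (a non-high vowel), it takes -se, giving *bezutisielse*.

bezutisielse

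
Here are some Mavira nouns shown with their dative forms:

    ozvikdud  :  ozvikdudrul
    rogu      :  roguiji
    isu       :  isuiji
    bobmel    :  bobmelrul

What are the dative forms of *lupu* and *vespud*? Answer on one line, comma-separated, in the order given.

The suffix is conditioned by the final sound: -rul when the stem ends in a consonant (*ozvikdud*, *bobmel*); -iji when the stem ends in a vowel (*rogu*, *isu*).
Since the final sound of *lupu* is /u/ (a vowel), it takes -iji, giving *lupuiji*.
*vespud*: final sound = /d/, a consonant → -rul → *vespudrul*.

lupuiji, vespudrul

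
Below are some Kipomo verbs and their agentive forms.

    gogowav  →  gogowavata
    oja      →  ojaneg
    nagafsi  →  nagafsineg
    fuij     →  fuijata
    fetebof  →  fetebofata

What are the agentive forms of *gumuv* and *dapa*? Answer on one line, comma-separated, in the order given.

gumuvata, dapaneg

The suffix is conditioned by the final sound: -ata when the stem ends in a consonant (*gogowav*, *fuij*, *fetebof*); -neg when the stem ends in a vowel (*oja*, *nagafsi*).
*gumuv*: final sound = /v/, a consonant → -ata → *gumuvata*.
*dapa*: final sound = /a/, a vowel → -neg → *dapaneg*.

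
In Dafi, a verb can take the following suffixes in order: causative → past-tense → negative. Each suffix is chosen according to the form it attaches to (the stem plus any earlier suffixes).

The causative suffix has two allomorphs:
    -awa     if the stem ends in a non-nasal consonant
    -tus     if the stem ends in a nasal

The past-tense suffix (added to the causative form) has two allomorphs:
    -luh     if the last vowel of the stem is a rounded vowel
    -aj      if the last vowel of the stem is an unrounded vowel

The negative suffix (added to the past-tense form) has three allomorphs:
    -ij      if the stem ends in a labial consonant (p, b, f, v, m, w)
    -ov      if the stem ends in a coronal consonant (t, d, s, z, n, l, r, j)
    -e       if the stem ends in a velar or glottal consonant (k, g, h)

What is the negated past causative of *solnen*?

Since the final consonant of *solnen* is /n/ (a nasal), it takes -tus, giving *solnentus*.
The causative form *solnentus* — last vowel /u/ (a rounded vowel) → -luh → *solnentusluh*.
The past-tense form *solnentusluh* — final consonant /h/ (velar/glottal) → -e → *solnentusluhe*.

solnentusluhe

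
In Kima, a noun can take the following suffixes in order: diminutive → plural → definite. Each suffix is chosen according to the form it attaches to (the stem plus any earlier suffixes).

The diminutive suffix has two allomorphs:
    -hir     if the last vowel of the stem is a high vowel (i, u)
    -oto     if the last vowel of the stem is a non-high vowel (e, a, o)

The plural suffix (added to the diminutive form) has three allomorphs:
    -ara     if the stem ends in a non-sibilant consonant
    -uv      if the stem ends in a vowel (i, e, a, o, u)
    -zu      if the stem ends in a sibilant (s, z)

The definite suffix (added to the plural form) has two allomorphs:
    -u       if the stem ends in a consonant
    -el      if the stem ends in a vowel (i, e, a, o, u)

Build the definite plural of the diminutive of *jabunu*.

Since the last vowel of *jabunu* is /u/ (a high vowel), it takes -hir, giving *jabunuhir*.
Since the final sound of the diminutive form *jabunuhir* is /r/ (a non-sibilant consonant), it takes -ara, giving *jabunuhirara*.
The plural form *jabunuhirara*: final sound = /a/, a vowel → -el → *jabunuhirarael*.

jabunuhirarael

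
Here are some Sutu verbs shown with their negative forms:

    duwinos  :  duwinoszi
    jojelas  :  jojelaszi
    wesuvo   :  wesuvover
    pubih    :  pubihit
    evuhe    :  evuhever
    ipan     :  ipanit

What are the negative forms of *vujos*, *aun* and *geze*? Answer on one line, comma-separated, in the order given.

The suffix is conditioned by the final sound: -zi when the stem ends in a sibilant (*duwinos*, *jojelas*); -it when the stem ends in a non-sibilant consonant (*pubih*, *ipan*); -ver when the stem ends in a vowel (*wesuvo*, *evuhe*).
*vujos*: final sound = /s/, a sibilant → -zi → *vujoszi*.
The final sound of *aun* is /n/, which is a non-sibilant consonant, so the suffix is -it, giving *aunit*.
*geze*: final sound = /e/, a vowel → -ver → *gezever*.

vujoszi, aunit, gezever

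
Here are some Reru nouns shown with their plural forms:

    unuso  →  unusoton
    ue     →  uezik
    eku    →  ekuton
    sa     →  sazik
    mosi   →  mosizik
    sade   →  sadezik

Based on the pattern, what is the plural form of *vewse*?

vewsezik

The suffix is conditioned by the last vowel: -ton when the last vowel of the stem is a rounded vowel (*unuso*, *eku*); -zik when the last vowel of the stem is an unrounded vowel (*ue*, *sa*, *mosi*, *sade*).
*vewse*: last vowel = /e/, an unrounded vowel → -zik → *vewsezik*.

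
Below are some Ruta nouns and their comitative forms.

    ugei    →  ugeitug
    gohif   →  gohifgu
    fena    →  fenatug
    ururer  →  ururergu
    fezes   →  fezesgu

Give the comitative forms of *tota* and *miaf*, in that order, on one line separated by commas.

totatug, miafgu

The alternation tracks the final sound of the stem — -gu when the stem ends in a consonant (*gohif*, *ururer*, *fezes*); -tug when the stem ends in a vowel (*ugei*, *fena*).
The final sound of *tota* is /a/, which is a vowel, so the suffix is -tug, giving *totatug*.
Since the final sound of *miaf* is /f/ (a consonant), it takes -gu, giving *miafgu*.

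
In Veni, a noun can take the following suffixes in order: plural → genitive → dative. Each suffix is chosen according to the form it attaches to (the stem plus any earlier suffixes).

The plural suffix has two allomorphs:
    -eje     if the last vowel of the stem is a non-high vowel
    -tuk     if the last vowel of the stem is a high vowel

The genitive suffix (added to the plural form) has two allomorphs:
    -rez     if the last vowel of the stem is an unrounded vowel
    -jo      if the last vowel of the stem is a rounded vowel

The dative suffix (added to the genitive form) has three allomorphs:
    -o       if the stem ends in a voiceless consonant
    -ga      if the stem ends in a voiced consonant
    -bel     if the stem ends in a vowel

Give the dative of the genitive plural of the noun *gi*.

gitukjobel

*gi* — last vowel /i/ (a high vowel) → -tuk → *gituk*.
Since the last vowel of the plural form *gituk* is /u/ (a rounded vowel), it takes -jo, giving *gitukjo*.
The genitive form *gitukjo* — final sound /o/ (a vowel) → -bel → *gitukjobel*.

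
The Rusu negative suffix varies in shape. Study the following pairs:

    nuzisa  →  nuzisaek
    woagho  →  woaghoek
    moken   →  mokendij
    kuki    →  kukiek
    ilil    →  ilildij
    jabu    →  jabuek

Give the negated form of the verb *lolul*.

The pattern is consonant vs. vowel: -dij when the stem ends in a consonant (*moken*, *ilil*); -ek when the stem ends in a vowel (*nuzisa*, *woagho*, *kuki*, *jabu*).
Since the final sound of *lolul* is /l/ (a consonant), it takes -dij, giving *loluldij*.

loluldij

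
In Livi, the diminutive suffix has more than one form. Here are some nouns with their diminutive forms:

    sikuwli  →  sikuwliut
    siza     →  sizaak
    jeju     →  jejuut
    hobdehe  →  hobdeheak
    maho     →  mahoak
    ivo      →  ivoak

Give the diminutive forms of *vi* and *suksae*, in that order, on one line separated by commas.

viut, suksaeak

The alternation tracks the last vowel of the stem — -ut when the last vowel of the stem is a high vowel (*sikuwli*, *jeju*); -ak when the last vowel of the stem is a non-high vowel (*siza*, *hobdehe*, *maho*, *ivo*).
Since the last vowel of *vi* is /i/ (a high vowel), it takes -ut, giving *viut*.
*suksae*: last vowel = /e/, a non-high vowel → -ak → *suksaeak*.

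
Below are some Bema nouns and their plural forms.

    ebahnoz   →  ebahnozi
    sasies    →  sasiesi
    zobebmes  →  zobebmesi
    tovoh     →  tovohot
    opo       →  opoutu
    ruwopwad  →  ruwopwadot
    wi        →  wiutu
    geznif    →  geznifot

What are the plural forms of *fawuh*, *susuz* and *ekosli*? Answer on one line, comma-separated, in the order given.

The alternation tracks the final sound of the stem — -i when the stem ends in a sibilant (*ebahnoz*, *sasies*, *zobebmes*); -ot when the stem ends in a non-sibilant consonant (*tovoh*, *ruwopwad*, *geznif*); -utu when the stem ends in a vowel (*opo*, *wi*).
*fawuh*: final sound = /h/, a non-sibilant consonant → -ot → *fawuhot*.
*susuz* — final sound /z/ (a sibilant) → -i → *susuzi*.
Since the final sound of *ekosli* is /i/ (a vowel), it takes -utu, giving *ekosliutu*.

fawuhot, susuzi, ekosliutu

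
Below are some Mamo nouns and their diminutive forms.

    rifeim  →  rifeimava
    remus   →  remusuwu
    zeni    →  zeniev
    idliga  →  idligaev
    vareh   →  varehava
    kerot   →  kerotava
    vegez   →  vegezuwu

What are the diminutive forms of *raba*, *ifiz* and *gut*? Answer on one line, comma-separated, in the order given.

rabaev, ifizuwu, gutava

The alternation tracks the final sound of the stem — -uwu when the stem ends in a sibilant (*remus*, *vegez*); -ava when the stem ends in a non-sibilant consonant (*rifeim*, *vareh*, *kerot*); -ev when the stem ends in a vowel (*zeni*, *idliga*).
*raba* — final sound /a/ (a vowel) → -ev → *rabaev*.
The final sound of *ifiz* is /z/, which is a sibilant, so the suffix is -uwu, giving *ifizuwu*.
The final sound of *gut* is /t/, which is a non-sibilant consonant, so the suffix is -ava, giving *gutava*.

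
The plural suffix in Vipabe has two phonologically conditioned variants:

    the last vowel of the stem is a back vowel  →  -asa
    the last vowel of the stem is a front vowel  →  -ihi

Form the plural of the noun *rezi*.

reziihi

*rezi* — last vowel /i/ (a front vowel) → -ihi → *reziihi*.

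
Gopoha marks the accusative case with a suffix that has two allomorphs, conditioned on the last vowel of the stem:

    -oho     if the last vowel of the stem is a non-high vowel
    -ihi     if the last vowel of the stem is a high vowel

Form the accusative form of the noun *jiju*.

jijuihi

The last vowel of *jiju* is /u/, which is a high vowel, so the suffix is -ihi, giving *jijuihi*.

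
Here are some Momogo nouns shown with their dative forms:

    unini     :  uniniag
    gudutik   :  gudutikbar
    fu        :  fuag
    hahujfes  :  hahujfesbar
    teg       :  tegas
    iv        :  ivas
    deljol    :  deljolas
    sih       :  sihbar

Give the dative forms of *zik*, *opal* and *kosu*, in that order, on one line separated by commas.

Looking at the final sound of each stem: -bar when the stem ends in a voiceless consonant (*gudutik*, *hahujfes*, *sih*); -as when the stem ends in a voiced consonant (*teg*, *iv*, *deljol*); -ag when the stem ends in a vowel (*unini*, *fu*).
Since the final sound of *zik* is /k/ (a voiceless consonant), it takes -bar, giving *zikbar*.
*opal*: final sound = /l/, a voiced consonant → -as → *opalas*.
*kosu* — final sound /u/ (a vowel) → -ag → *kosuag*.

zikbar, opalas, kosuag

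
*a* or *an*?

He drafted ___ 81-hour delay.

The indefinite article is chosen by the initial *sound* of the following word, not its spelling.
The number *81* is spoken "eighty-…", beginning with /ˈeɪti/ — a vowel sound.
So the article is *an*: He drafted an 81-hour delay.

an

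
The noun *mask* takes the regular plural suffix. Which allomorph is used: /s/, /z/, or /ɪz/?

The stem *mask* ends in a voiceless non-sibilant consonant.
The plural suffix surfaces as /ɪz/ after sibilants, /s/ after other voiceless consonants, and /z/ after other voiced sounds.
So the plural -s on *mask* is pronounced /s/.

/s/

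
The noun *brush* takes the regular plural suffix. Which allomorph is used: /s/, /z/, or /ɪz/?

The stem *brush* ends in a sibilant (/s, z, ʃ, ʒ, tʃ, dʒ/).
The plural suffix surfaces as /ɪz/ after sibilants, /s/ after other voiceless consonants, and /z/ after other voiced sounds.
So the plural -s on *brush* is pronounced /ɪz/.

/ɪz/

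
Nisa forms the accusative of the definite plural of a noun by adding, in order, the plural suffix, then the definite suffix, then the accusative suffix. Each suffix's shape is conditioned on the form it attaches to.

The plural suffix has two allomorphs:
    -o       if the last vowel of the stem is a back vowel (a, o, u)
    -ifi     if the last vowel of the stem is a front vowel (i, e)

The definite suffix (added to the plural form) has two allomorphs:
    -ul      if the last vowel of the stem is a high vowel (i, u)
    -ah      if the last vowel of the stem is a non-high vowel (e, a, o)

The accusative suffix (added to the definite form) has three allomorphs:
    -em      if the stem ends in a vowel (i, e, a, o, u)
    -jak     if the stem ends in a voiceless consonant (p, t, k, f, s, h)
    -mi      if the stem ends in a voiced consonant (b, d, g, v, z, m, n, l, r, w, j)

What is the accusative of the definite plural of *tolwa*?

*tolwa* — last vowel /a/ (a back vowel) → -o → *tolwao*.
The last vowel of the plural form *tolwao* is /o/, which is a non-high vowel, so the definite suffix is -ah, giving *tolwaoah*.
The definite form *tolwaoah* — final sound /h/ (a voiceless consonant) → -jak → *tolwaoahjak*.

tolwaoahjak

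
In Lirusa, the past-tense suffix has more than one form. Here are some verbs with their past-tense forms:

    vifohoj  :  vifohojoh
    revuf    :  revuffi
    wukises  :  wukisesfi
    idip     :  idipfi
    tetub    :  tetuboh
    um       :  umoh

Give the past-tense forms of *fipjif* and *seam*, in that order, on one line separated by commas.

fipjiffi, seamoh

Looking at the final consonant of each stem: -fi when the stem ends in a voiceless consonant (*revuf*, *wukises*, *idip*); -oh when the stem ends in a voiced consonant (*vifohoj*, *tetub*, *um*).
The final consonant of *fipjif* is /f/, which is voiceless, so the suffix is -fi, giving *fipjiffi*.
Since the final consonant of *seam* is /m/ (voiced), it takes -oh, giving *seamoh*.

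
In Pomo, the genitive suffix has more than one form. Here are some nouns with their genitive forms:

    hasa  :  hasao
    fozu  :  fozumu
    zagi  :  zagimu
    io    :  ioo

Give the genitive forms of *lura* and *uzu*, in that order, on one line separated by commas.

lurao, uzumu

Looking at the last vowel of each stem: -mu when the last vowel of the stem is a high vowel (*fozu*, *zagi*); -o when the last vowel of the stem is a non-high vowel (*hasa*, *io*).
Since the last vowel of *lura* is /a/ (a non-high vowel), it takes -o, giving *lurao*.
The last vowel of *uzu* is /u/, which is a high vowel, so the suffix is -mu, giving *uzumu*.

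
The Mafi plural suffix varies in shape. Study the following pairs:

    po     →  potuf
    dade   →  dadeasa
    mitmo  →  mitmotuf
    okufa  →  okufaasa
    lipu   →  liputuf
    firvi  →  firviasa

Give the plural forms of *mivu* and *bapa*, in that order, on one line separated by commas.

mivutuf, bapaasa

The alternation tracks the last vowel of the stem — -tuf when the last vowel of the stem is a rounded vowel (*po*, *mitmo*, *lipu*); -asa when the last vowel of the stem is an unrounded vowel (*dade*, *okufa*, *firvi*).
Since the last vowel of *mivu* is /u/ (a rounded vowel), it takes -tuf, giving *mivutuf*.
*bapa* — last vowel /a/ (an unrounded vowel) → -asa → *bapaasa*.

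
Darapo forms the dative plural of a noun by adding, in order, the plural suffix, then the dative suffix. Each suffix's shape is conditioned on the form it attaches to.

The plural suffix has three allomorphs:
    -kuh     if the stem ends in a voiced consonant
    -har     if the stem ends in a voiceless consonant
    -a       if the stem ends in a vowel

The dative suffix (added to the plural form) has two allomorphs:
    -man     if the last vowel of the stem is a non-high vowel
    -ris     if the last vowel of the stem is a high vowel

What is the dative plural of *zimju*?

zimjuaman

The final sound of *zimju* is /u/, which is a vowel, so the plural suffix is -a, giving *zimjua*.
The last vowel of the plural form *zimjua* is /a/, which is a non-high vowel, so the dative suffix is -man, giving *zimjuaman*.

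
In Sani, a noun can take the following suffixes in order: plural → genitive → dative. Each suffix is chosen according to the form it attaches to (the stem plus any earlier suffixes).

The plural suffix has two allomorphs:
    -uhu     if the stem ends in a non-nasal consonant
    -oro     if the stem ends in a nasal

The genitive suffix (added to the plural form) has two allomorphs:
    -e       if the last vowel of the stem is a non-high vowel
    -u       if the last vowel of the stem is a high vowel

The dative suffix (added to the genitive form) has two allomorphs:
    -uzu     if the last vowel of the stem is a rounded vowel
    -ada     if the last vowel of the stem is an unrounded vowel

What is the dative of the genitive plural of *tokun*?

*tokun*: final consonant = /n/, a nasal → -oro → *tokunoro*.
The plural form *tokunoro* — last vowel /o/ (a non-high vowel) → -e → *tokunoroe*.
The genitive form *tokunoroe* — last vowel /e/ (an unrounded vowel) → -ada → *tokunoroeada*.

tokunoroeada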